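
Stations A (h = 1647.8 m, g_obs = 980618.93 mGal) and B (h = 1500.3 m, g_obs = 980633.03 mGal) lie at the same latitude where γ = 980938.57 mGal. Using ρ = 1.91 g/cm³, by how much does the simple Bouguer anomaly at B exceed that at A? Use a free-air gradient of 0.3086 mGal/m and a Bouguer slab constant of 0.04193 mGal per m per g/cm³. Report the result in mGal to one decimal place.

Δg_SB(A) = 980618.93 − 980938.57 + 0.3086×1647.8 − 0.04193×1.91×1647.8 = 56.90 mGal
Δg_SB(B) = 980633.03 − 980938.57 + 0.3086×1500.3 − 0.04193×1.91×1500.3 = 37.30 mGal
Difference = 37.30 − (56.90) = -19.60 mGal

-19.6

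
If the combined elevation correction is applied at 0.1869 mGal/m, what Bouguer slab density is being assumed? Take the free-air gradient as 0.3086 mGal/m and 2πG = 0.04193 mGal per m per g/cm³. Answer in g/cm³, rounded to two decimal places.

0.1869 = 0.3086 − 0.04193 × ρ
ρ = (0.3086 − 0.1869) / 0.04193 = 2.90 g/cm³

2.90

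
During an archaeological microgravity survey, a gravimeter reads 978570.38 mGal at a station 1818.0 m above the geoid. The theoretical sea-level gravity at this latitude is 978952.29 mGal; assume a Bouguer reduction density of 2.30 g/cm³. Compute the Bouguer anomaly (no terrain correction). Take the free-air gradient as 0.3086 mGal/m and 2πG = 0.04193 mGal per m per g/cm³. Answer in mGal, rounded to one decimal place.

Free-air correction = 0.3086 × 1818.0 = 561.03 mGal
Free-air anomaly = 978570.38 − 978952.29 + (561.03) = 179.12 mGal
Bouguer slab correction = 0.04193 × 2.30 × 1818.0 = 175.33 mGal
Simple Bouguer anomaly = 179.12 − (175.33) = 3.79 mGal

3.8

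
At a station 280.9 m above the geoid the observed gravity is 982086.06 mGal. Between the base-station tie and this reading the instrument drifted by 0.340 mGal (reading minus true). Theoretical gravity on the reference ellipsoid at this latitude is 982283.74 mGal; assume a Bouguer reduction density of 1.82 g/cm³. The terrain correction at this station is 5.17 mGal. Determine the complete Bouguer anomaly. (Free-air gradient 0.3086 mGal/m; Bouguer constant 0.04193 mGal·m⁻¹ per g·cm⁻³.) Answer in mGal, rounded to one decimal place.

-127.6

Drift-corrected reading = 982086.06 − (0.340) = 982085.720 mGal
Free-air correction = 0.3086 × 280.9 = 86.69 mGal
Free-air anomaly = 982085.720 − 982283.74 + (86.69) = -111.330 mGal
Bouguer slab correction = 0.04193 × 1.82 × 280.9 = 21.44 mGal
Simple Bouguer anomaly = -111.330 − (21.44) = -132.770 mGal
Complete Bouguer anomaly = -132.770 + 5.17 = -127.600 mGal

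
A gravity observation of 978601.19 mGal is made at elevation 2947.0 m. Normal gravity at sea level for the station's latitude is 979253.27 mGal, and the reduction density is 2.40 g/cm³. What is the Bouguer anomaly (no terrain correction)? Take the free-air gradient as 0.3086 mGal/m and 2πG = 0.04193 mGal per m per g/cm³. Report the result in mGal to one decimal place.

-39.2

Free-air correction = 0.3086 × 2947.0 = 909.44 mGal
Free-air anomaly = 978601.19 − 979253.27 + (909.44) = 257.36 mGal
Bouguer slab correction = 0.04193 × 2.40 × 2947.0 = 296.56 mGal
Simple Bouguer anomaly = 257.36 − (296.56) = -39.20 mGal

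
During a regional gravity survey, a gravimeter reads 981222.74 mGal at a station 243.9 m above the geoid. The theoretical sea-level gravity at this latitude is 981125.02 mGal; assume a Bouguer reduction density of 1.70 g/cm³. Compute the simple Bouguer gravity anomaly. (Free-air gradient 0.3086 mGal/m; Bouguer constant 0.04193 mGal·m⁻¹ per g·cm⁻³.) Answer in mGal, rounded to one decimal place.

155.6

Free-air correction = 0.3086 × 243.9 = 75.27 mGal
Free-air anomaly = 981222.74 − 981125.02 + (75.27) = 172.99 mGal
Bouguer slab correction = 0.04193 × 1.70 × 243.9 = 17.39 mGal
Simple Bouguer anomaly = 172.99 − (17.39) = 155.60 mGal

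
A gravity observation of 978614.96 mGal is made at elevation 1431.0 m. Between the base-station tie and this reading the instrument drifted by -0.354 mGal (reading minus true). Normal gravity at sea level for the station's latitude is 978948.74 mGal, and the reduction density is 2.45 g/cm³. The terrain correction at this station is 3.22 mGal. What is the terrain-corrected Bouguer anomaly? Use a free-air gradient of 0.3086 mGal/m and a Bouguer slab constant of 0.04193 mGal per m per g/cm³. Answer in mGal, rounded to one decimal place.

Drift-corrected reading = 978614.96 − (-0.354) = 978615.314 mGal
Free-air correction = 0.3086 × 1431.0 = 441.61 mGal
Free-air anomaly = 978615.314 − 978948.74 + (441.61) = 108.184 mGal
Bouguer slab correction = 0.04193 × 2.45 × 1431.0 = 147.00 mGal
Simple Bouguer anomaly = 108.184 − (147.00) = -38.816 mGal
Complete Bouguer anomaly = -38.816 + 3.22 = -35.596 mGal

-35.6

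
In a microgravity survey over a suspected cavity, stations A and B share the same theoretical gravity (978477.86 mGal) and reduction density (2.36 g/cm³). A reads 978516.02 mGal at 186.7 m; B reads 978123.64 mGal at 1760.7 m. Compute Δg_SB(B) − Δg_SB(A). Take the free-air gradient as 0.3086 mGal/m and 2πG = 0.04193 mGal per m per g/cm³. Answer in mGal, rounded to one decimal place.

Δg_SB(A) = 978516.02 − 978477.86 + 0.3086×186.7 − 0.04193×2.36×186.7 = 77.30 mGal
Δg_SB(B) = 978123.64 − 978477.86 + 0.3086×1760.7 − 0.04193×2.36×1760.7 = 14.90 mGal
Difference = 14.90 − (77.30) = -62.40 mGal

-62.4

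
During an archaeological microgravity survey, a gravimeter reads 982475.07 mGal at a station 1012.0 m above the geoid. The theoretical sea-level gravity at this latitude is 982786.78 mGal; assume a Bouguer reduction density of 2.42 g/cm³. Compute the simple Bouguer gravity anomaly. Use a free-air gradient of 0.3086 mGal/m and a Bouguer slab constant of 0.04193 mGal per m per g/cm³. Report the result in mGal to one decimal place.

Free-air correction = 0.3086 × 1012.0 = 312.30 mGal
Free-air anomaly = 982475.07 − 982786.78 + (312.30) = 0.59 mGal
Bouguer slab correction = 0.04193 × 2.42 × 1012.0 = 102.69 mGal
Simple Bouguer anomaly = 0.59 − (102.69) = -102.10 mGal

-102.1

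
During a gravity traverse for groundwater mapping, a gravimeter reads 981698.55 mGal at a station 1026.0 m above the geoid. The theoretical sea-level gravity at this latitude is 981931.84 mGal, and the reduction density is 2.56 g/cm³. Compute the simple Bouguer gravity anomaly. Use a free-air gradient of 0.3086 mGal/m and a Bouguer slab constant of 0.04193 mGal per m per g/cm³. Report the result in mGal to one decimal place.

Free-air correction = 0.3086 × 1026.0 = 316.62 mGal
Free-air anomaly = 981698.55 − 981931.84 + (316.62) = 83.33 mGal
Bouguer slab correction = 0.04193 × 2.56 × 1026.0 = 110.13 mGal
Simple Bouguer anomaly = 83.33 − (110.13) = -26.80 mGal

-26.8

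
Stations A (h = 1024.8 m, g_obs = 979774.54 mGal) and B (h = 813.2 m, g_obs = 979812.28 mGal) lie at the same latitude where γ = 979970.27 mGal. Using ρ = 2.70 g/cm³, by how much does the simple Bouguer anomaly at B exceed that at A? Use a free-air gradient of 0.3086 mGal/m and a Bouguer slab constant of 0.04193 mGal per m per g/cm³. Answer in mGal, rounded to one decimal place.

Δg_SB(A) = 979774.54 − 979970.27 + 0.3086×1024.8 − 0.04193×2.70×1024.8 = 4.50 mGal
Δg_SB(B) = 979812.28 − 979970.27 + 0.3086×813.2 − 0.04193×2.70×813.2 = 0.90 mGal
Difference = 0.90 − (4.50) = -3.60 mGal

-3.6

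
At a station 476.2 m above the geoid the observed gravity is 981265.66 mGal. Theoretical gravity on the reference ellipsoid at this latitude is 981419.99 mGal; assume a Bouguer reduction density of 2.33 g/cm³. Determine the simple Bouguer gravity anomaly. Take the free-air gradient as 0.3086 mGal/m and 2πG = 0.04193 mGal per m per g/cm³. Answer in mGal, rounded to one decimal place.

Free-air correction = 0.3086 × 476.2 = 146.96 mGal
Free-air anomaly = 981265.66 − 981419.99 + (146.96) = -7.37 mGal
Bouguer slab correction = 0.04193 × 2.33 × 476.2 = 46.52 mGal
Simple Bouguer anomaly = -7.37 − (46.52) = -53.89 mGal

-53.9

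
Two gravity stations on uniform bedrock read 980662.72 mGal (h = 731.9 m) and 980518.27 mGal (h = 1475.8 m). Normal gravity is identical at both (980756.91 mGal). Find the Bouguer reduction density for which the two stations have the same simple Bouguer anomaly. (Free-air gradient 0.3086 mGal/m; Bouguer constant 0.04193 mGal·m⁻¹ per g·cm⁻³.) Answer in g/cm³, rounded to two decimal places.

2.73

Δg_obs = 980518.27 − 980662.72 = -144.45 mGal over Δh = 1475.8 − 731.9 = 743.9 m
Equal Bouguer anomalies ⇒ Δg_obs + (0.3086 − 0.04193ρ)·Δh = 0
0.3086 − 0.04193ρ = −Δg_obs/Δh = 0.19418
ρ = (0.3086 − 0.19418) / 0.04193 = 2.73 g/cm³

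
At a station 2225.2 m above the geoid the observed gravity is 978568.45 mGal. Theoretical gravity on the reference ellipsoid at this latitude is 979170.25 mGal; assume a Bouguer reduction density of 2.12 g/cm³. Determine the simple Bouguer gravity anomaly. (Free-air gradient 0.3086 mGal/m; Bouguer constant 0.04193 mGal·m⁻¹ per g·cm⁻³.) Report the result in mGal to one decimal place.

-112.9

Free-air correction = 0.3086 × 2225.2 = 686.70 mGal
Free-air anomaly = 978568.45 − 979170.25 + (686.70) = 84.90 mGal
Bouguer slab correction = 0.04193 × 2.12 × 2225.2 = 197.80 mGal
Simple Bouguer anomaly = 84.90 − (197.80) = -112.90 mGal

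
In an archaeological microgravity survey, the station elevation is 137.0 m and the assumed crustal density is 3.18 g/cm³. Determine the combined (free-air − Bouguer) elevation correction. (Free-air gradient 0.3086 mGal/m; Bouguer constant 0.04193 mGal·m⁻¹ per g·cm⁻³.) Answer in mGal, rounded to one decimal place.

24.0

Combined gradient = 0.3086 − 0.04193 × 3.18 = 0.1752626 mGal/m
Combined elevation correction = 0.1752626 × 137.0 = 24.0 mGal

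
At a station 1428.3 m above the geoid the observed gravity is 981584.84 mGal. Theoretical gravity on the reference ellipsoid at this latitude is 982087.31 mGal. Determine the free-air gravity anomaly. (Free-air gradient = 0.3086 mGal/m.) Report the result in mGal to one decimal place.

Free-air correction = 0.3086 × 1428.3 = 440.77 mGal
Free-air anomaly = 981584.84 − 982087.31 + (440.77) = -61.70 mGal

-61.7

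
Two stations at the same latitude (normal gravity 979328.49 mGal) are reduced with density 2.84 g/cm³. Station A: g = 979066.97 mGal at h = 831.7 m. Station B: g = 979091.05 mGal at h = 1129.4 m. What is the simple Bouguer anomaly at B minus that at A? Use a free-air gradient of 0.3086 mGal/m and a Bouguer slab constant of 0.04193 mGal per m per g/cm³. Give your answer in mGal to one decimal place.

80.5

Δg_SB(A) = 979066.97 − 979328.49 + 0.3086×831.7 − 0.04193×2.84×831.7 = -103.90 mGal
Δg_SB(B) = 979091.05 − 979328.49 + 0.3086×1129.4 − 0.04193×2.84×1129.4 = -23.40 mGal
Difference = -23.40 − (-103.90) = 80.50 mGal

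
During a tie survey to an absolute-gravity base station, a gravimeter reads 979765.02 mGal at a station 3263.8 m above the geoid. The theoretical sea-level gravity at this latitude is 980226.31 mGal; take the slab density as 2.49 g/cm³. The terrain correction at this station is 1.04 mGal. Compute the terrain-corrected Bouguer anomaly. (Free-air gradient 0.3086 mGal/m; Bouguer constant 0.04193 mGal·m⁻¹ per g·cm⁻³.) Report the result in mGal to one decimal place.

Free-air correction = 0.3086 × 3263.8 = 1007.21 mGal
Free-air anomaly = 979765.02 − 980226.31 + (1007.21) = 545.92 mGal
Bouguer slab correction = 0.04193 × 2.49 × 3263.8 = 340.76 mGal
Simple Bouguer anomaly = 545.92 − (340.76) = 205.16 mGal
Complete Bouguer anomaly = 205.16 + 1.04 = 206.20 mGal

206.2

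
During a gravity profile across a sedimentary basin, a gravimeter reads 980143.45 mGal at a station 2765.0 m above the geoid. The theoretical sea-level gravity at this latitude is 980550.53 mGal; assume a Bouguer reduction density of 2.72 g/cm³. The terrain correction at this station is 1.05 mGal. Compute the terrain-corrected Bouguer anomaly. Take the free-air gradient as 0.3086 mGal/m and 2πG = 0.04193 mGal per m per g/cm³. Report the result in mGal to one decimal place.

131.9

Free-air correction = 0.3086 × 2765.0 = 853.28 mGal
Free-air anomaly = 980143.45 − 980550.53 + (853.28) = 446.20 mGal
Bouguer slab correction = 0.04193 × 2.72 × 2765.0 = 315.35 mGal
Simple Bouguer anomaly = 446.20 − (315.35) = 130.85 mGal
Complete Bouguer anomaly = 130.85 + 1.05 = 131.90 mGal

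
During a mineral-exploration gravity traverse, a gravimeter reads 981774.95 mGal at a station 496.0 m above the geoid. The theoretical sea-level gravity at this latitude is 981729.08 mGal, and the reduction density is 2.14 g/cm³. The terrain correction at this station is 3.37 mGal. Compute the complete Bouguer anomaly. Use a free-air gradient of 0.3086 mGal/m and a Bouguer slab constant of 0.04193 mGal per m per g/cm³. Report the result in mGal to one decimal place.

157.8

Free-air correction = 0.3086 × 496.0 = 153.07 mGal
Free-air anomaly = 981774.95 − 981729.08 + (153.07) = 198.94 mGal
Bouguer slab correction = 0.04193 × 2.14 × 496.0 = 44.51 mGal
Simple Bouguer anomaly = 198.94 − (44.51) = 154.43 mGal
Complete Bouguer anomaly = 154.43 + 3.37 = 157.80 mGal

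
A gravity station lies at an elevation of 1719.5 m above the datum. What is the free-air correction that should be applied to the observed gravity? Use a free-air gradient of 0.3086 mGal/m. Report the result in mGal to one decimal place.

530.6

Free-air correction = 0.3086 × 1719.5 = 530.6 mGal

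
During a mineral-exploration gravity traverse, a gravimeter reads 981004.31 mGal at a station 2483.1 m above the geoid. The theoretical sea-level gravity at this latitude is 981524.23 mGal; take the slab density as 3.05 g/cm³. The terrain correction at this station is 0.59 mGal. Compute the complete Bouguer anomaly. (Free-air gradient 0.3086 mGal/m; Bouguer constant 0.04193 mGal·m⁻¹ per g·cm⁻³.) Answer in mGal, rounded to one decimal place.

Free-air correction = 0.3086 × 2483.1 = 766.28 mGal
Free-air anomaly = 981004.31 − 981524.23 + (766.28) = 246.36 mGal
Bouguer slab correction = 0.04193 × 3.05 × 2483.1 = 317.55 mGal
Simple Bouguer anomaly = 246.36 − (317.55) = -71.19 mGal
Complete Bouguer anomaly = -71.19 + 0.59 = -70.60 mGal

-70.6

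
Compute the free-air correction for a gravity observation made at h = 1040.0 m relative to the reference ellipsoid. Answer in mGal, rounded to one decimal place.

320.9

Free-air correction = 0.3086 × 1040.0 = 320.9 mGal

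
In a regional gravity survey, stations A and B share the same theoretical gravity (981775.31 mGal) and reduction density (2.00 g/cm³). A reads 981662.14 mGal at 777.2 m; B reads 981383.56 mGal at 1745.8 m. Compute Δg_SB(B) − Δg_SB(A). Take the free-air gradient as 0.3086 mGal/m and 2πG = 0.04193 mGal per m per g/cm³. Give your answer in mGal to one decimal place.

-60.9

Δg_SB(A) = 981662.14 − 981775.31 + 0.3086×777.2 − 0.04193×2.00×777.2 = 61.50 mGal
Δg_SB(B) = 981383.56 − 981775.31 + 0.3086×1745.8 − 0.04193×2.00×1745.8 = 0.60 mGal
Difference = 0.60 − (61.50) = -60.90 mGal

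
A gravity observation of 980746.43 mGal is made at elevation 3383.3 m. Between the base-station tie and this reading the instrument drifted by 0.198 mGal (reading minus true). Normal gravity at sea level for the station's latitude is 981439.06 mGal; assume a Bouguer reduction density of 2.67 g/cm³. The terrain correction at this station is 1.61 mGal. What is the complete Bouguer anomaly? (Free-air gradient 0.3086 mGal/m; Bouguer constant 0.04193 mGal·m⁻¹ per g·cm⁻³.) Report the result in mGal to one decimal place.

-25.9

Drift-corrected reading = 980746.43 − (0.198) = 980746.232 mGal
Free-air correction = 0.3086 × 3383.3 = 1044.09 mGal
Free-air anomaly = 980746.232 − 981439.06 + (1044.09) = 351.262 mGal
Bouguer slab correction = 0.04193 × 2.67 × 3383.3 = 378.77 mGal
Simple Bouguer anomaly = 351.262 − (378.77) = -27.508 mGal
Complete Bouguer anomaly = -27.508 + 1.61 = -25.898 mGal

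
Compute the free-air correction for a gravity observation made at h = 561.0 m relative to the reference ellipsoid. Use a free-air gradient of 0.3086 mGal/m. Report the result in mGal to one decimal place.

Free-air correction = 0.3086 × 561.0 = 173.1 mGal

173.1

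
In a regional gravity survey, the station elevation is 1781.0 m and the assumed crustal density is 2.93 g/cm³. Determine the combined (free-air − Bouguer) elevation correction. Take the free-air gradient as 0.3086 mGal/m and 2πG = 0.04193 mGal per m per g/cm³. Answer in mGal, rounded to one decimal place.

Combined gradient = 0.3086 − 0.04193 × 2.93 = 0.1857451 mGal/m
Combined elevation correction = 0.1857451 × 1781.0 = 330.8 mGal

330.8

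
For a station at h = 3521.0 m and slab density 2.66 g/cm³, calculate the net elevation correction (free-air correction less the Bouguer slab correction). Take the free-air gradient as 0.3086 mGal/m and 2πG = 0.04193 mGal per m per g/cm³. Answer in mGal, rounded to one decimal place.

693.9

Combined gradient = 0.3086 − 0.04193 × 2.66 = 0.1970662 mGal/m
Combined elevation correction = 0.1970662 × 3521.0 = 693.9 mGal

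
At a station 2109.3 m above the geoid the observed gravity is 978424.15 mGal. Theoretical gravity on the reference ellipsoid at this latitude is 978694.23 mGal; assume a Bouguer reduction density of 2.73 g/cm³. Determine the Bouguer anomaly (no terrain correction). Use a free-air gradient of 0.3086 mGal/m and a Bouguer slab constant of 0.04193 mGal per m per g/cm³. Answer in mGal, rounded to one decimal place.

Free-air correction = 0.3086 × 2109.3 = 650.93 mGal
Free-air anomaly = 978424.15 − 978694.23 + (650.93) = 380.85 mGal
Bouguer slab correction = 0.04193 × 2.73 × 2109.3 = 241.45 mGal
Simple Bouguer anomaly = 380.85 − (241.45) = 139.40 mGal

139.4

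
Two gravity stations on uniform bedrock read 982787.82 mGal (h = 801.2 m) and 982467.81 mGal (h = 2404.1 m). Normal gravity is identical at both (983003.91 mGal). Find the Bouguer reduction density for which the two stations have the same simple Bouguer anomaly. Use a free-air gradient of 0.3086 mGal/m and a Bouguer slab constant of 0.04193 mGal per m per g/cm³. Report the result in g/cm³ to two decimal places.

2.60

Δg_obs = 982467.81 − 982787.82 = -320.01 mGal over Δh = 2404.1 − 801.2 = 1602.9 m
Equal Bouguer anomalies ⇒ Δg_obs + (0.3086 − 0.04193ρ)·Δh = 0
0.3086 − 0.04193ρ = −Δg_obs/Δh = 0.19964
ρ = (0.3086 − 0.19964) / 0.04193 = 2.60 g/cm³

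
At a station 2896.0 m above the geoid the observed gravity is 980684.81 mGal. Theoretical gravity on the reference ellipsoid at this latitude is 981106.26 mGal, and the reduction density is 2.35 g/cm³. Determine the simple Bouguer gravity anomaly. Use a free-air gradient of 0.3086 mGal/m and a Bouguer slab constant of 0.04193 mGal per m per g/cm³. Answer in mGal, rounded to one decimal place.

186.9

Free-air correction = 0.3086 × 2896.0 = 893.71 mGal
Free-air anomaly = 980684.81 − 981106.26 + (893.71) = 472.26 mGal
Bouguer slab correction = 0.04193 × 2.35 × 2896.0 = 285.36 mGal
Simple Bouguer anomaly = 472.26 − (285.36) = 186.90 mGal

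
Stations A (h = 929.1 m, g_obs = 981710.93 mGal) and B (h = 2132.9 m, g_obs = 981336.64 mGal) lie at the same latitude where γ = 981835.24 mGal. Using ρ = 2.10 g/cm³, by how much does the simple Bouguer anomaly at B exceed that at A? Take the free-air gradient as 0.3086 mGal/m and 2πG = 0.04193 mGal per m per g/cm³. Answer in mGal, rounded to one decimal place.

Δg_SB(A) = 981710.93 − 981835.24 + 0.3086×929.1 − 0.04193×2.10×929.1 = 80.60 mGal
Δg_SB(B) = 981336.64 − 981835.24 + 0.3086×2132.9 − 0.04193×2.10×2132.9 = -28.20 mGal
Difference = -28.20 − (80.60) = -108.80 mGal

-108.8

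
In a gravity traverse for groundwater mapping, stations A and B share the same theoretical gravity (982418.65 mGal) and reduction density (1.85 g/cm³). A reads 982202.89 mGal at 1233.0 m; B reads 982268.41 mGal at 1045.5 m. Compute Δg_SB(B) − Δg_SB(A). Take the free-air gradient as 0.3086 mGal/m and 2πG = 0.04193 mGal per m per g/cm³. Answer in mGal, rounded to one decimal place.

Δg_SB(A) = 982202.89 − 982418.65 + 0.3086×1233.0 − 0.04193×1.85×1233.0 = 69.10 mGal
Δg_SB(B) = 982268.41 − 982418.65 + 0.3086×1045.5 − 0.04193×1.85×1045.5 = 91.30 mGal
Difference = 91.30 − (69.10) = 22.20 mGal

22.2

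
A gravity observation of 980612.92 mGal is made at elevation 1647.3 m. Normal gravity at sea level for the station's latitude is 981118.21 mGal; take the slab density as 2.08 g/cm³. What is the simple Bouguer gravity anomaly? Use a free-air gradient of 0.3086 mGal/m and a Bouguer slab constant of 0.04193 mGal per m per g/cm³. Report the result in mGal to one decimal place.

-140.6

Free-air correction = 0.3086 × 1647.3 = 508.36 mGal
Free-air anomaly = 980612.92 − 981118.21 + (508.36) = 3.07 mGal
Bouguer slab correction = 0.04193 × 2.08 × 1647.3 = 143.67 mGal
Simple Bouguer anomaly = 3.07 − (143.67) = -140.60 mGal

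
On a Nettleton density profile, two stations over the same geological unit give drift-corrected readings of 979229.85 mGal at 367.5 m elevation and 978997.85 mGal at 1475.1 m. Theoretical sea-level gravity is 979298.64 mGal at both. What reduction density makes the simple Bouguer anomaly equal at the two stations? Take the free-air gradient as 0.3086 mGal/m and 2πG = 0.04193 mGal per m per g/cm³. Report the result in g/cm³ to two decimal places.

2.36

Δg_obs = 978997.85 − 979229.85 = -232.00 mGal over Δh = 1475.1 − 367.5 = 1107.6 m
Equal Bouguer anomalies ⇒ Δg_obs + (0.3086 − 0.04193ρ)·Δh = 0
0.3086 − 0.04193ρ = −Δg_obs/Δh = 0.20946
ρ = (0.3086 − 0.20946) / 0.04193 = 2.36 g/cm³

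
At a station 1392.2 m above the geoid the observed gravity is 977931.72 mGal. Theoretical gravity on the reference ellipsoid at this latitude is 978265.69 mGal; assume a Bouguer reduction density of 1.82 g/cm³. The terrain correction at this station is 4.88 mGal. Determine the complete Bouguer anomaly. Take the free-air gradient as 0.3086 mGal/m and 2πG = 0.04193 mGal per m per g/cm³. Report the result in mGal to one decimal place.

-5.7

Free-air correction = 0.3086 × 1392.2 = 429.63 mGal
Free-air anomaly = 977931.72 − 978265.69 + (429.63) = 95.66 mGal
Bouguer slab correction = 0.04193 × 1.82 × 1392.2 = 106.24 mGal
Simple Bouguer anomaly = 95.66 − (106.24) = -10.58 mGal
Complete Bouguer anomaly = -10.58 + 4.88 = -5.70 mGal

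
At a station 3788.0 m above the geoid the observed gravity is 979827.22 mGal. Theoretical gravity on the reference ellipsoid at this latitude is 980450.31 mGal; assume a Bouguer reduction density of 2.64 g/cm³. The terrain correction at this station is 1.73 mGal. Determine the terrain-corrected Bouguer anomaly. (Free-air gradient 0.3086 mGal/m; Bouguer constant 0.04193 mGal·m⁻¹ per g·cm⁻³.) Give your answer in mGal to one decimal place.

128.3

Free-air correction = 0.3086 × 3788.0 = 1168.98 mGal
Free-air anomaly = 979827.22 − 980450.31 + (1168.98) = 545.89 mGal
Bouguer slab correction = 0.04193 × 2.64 × 3788.0 = 419.31 mGal
Simple Bouguer anomaly = 545.89 − (419.31) = 126.58 mGal
Complete Bouguer anomaly = 126.58 + 1.73 = 128.31 mGal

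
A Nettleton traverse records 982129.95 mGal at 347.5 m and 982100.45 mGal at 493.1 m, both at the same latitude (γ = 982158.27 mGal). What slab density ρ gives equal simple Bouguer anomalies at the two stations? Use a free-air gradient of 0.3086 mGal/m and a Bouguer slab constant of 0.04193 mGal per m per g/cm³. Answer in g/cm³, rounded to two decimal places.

2.53

Δg_obs = 982100.45 − 982129.95 = -29.50 mGal over Δh = 493.1 − 347.5 = 145.6 m
Equal Bouguer anomalies ⇒ Δg_obs + (0.3086 − 0.04193ρ)·Δh = 0
0.3086 − 0.04193ρ = −Δg_obs/Δh = 0.20261
ρ = (0.3086 − 0.20261) / 0.04193 = 2.53 g/cm³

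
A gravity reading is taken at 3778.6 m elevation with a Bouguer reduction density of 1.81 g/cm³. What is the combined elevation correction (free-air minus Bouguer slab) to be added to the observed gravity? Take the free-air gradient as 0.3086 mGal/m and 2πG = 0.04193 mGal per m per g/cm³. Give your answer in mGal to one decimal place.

879.3

Combined gradient = 0.3086 − 0.04193 × 1.81 = 0.2327067 mGal/m
Combined elevation correction = 0.2327067 × 3778.6 = 879.3 mGal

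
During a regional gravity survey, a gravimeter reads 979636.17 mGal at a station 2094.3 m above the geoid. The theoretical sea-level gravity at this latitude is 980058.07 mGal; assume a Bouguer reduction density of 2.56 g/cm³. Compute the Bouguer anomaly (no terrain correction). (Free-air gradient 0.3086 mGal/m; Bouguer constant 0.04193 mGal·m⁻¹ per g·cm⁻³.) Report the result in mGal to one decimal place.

-0.4

Free-air correction = 0.3086 × 2094.3 = 646.30 mGal
Free-air anomaly = 979636.17 − 980058.07 + (646.30) = 224.40 mGal
Bouguer slab correction = 0.04193 × 2.56 × 2094.3 = 224.80 mGal
Simple Bouguer anomaly = 224.40 − (224.80) = -0.40 mGal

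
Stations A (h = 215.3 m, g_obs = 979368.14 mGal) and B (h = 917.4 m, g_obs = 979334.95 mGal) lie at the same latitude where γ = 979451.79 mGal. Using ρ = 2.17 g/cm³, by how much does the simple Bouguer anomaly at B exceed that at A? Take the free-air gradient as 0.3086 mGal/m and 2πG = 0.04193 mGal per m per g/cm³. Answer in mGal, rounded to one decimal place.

Δg_SB(A) = 979368.14 − 979451.79 + 0.3086×215.3 − 0.04193×2.17×215.3 = -36.80 mGal
Δg_SB(B) = 979334.95 − 979451.79 + 0.3086×917.4 − 0.04193×2.17×917.4 = 82.80 mGal
Difference = 82.80 − (-36.80) = 119.60 mGal

119.6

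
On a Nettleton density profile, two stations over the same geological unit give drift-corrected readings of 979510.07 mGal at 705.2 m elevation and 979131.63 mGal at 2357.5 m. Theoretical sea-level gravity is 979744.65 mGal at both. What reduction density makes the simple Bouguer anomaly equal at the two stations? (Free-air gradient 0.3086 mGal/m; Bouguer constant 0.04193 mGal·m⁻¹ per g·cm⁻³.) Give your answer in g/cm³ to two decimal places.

1.90

Δg_obs = 979131.63 − 979510.07 = -378.44 mGal over Δh = 2357.5 − 705.2 = 1652.3 m
Equal Bouguer anomalies ⇒ Δg_obs + (0.3086 − 0.04193ρ)·Δh = 0
0.3086 − 0.04193ρ = −Δg_obs/Δh = 0.22904
ρ = (0.3086 − 0.22904) / 0.04193 = 1.90 g/cm³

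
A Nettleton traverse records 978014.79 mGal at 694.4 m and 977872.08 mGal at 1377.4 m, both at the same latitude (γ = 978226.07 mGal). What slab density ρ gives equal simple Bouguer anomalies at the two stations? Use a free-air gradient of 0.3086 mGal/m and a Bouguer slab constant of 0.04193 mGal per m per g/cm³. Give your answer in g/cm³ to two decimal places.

2.38

Δg_obs = 977872.08 − 978014.79 = -142.71 mGal over Δh = 1377.4 − 694.4 = 683.0 m
Equal Bouguer anomalies ⇒ Δg_obs + (0.3086 − 0.04193ρ)·Δh = 0
0.3086 − 0.04193ρ = −Δg_obs/Δh = 0.20895
ρ = (0.3086 − 0.20895) / 0.04193 = 2.38 g/cm³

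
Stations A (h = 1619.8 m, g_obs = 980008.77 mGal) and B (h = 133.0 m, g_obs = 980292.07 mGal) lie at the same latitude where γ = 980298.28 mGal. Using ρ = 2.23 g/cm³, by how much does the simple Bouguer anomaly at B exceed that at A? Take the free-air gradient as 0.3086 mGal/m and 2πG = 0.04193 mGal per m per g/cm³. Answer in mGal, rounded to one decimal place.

Δg_SB(A) = 980008.77 − 980298.28 + 0.3086×1619.8 − 0.04193×2.23×1619.8 = 58.90 mGal
Δg_SB(B) = 980292.07 − 980298.28 + 0.3086×133.0 − 0.04193×2.23×133.0 = 22.40 mGal
Difference = 22.40 − (58.90) = -36.50 mGal

-36.5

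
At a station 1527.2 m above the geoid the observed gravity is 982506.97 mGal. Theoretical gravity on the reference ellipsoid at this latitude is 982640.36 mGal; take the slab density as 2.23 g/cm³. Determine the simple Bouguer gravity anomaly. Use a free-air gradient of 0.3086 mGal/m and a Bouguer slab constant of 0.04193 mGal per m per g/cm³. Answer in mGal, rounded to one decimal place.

195.1

Free-air correction = 0.3086 × 1527.2 = 471.29 mGal
Free-air anomaly = 982506.97 − 982640.36 + (471.29) = 337.90 mGal
Bouguer slab correction = 0.04193 × 2.23 × 1527.2 = 142.80 mGal
Simple Bouguer anomaly = 337.90 − (142.80) = 195.10 mGal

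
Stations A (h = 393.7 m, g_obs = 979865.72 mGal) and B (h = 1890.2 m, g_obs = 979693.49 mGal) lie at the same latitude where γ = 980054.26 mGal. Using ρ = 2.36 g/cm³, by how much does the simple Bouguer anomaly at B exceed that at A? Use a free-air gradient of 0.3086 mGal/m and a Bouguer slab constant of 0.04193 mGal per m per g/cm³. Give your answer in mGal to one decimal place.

141.5

Δg_SB(A) = 979865.72 − 980054.26 + 0.3086×393.7 − 0.04193×2.36×393.7 = -106.00 mGal
Δg_SB(B) = 979693.49 − 980054.26 + 0.3086×1890.2 − 0.04193×2.36×1890.2 = 35.50 mGal
Difference = 35.50 − (-106.00) = 141.50 mGal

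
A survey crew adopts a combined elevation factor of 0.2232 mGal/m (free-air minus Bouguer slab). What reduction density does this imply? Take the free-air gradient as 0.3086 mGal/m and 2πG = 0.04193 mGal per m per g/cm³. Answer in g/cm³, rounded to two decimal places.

0.2232 = 0.3086 − 0.04193 × ρ
ρ = (0.3086 − 0.2232) / 0.04193 = 2.04 g/cm³

2.04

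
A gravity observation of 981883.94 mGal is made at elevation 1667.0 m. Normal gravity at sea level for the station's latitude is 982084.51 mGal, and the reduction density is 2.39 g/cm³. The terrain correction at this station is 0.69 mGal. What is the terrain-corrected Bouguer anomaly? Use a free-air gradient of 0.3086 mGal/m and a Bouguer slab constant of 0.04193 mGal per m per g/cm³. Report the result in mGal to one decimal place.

Free-air correction = 0.3086 × 1667.0 = 514.44 mGal
Free-air anomaly = 981883.94 − 982084.51 + (514.44) = 313.87 mGal
Bouguer slab correction = 0.04193 × 2.39 × 1667.0 = 167.05 mGal
Simple Bouguer anomaly = 313.87 − (167.05) = 146.82 mGal
Complete Bouguer anomaly = 146.82 + 0.69 = 147.51 mGal

147.5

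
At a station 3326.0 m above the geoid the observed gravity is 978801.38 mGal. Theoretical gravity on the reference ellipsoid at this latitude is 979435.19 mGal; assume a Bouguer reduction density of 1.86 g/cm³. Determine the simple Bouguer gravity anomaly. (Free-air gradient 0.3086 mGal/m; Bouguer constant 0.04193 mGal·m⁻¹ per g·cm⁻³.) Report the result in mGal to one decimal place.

133.2

Free-air correction = 0.3086 × 3326.0 = 1026.40 mGal
Free-air anomaly = 978801.38 − 979435.19 + (1026.40) = 392.59 mGal
Bouguer slab correction = 0.04193 × 1.86 × 3326.0 = 259.39 mGal
Simple Bouguer anomaly = 392.59 − (259.39) = 133.20 mGal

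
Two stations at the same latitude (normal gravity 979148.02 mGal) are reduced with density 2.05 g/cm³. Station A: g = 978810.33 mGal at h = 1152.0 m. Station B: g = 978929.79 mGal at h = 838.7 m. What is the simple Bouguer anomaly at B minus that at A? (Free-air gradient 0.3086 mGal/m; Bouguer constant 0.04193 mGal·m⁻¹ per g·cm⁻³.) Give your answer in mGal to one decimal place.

Δg_SB(A) = 978810.33 − 979148.02 + 0.3086×1152.0 − 0.04193×2.05×1152.0 = -81.20 mGal
Δg_SB(B) = 978929.79 − 979148.02 + 0.3086×838.7 − 0.04193×2.05×838.7 = -31.50 mGal
Difference = -31.50 − (-81.20) = 49.70 mGal

49.7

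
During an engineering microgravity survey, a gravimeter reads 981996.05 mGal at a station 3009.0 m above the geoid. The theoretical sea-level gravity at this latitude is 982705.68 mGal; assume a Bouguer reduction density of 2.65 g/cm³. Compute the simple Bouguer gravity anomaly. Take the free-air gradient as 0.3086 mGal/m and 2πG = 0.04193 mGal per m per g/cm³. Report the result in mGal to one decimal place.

-115.4

Free-air correction = 0.3086 × 3009.0 = 928.58 mGal
Free-air anomaly = 981996.05 − 982705.68 + (928.58) = 218.95 mGal
Bouguer slab correction = 0.04193 × 2.65 × 3009.0 = 334.34 mGal
Simple Bouguer anomaly = 218.95 − (334.34) = -115.39 mGal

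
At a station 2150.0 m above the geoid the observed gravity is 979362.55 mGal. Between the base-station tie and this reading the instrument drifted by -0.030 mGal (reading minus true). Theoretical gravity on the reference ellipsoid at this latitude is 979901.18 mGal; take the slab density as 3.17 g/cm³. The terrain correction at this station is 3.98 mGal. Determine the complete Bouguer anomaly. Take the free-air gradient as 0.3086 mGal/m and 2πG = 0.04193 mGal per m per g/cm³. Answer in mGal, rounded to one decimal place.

Drift-corrected reading = 979362.55 − (-0.030) = 979362.580 mGal
Free-air correction = 0.3086 × 2150.0 = 663.49 mGal
Free-air anomaly = 979362.580 − 979901.18 + (663.49) = 124.890 mGal
Bouguer slab correction = 0.04193 × 3.17 × 2150.0 = 285.77 mGal
Simple Bouguer anomaly = 124.890 − (285.77) = -160.880 mGal
Complete Bouguer anomaly = -160.880 + 3.98 = -156.900 mGal

-156.9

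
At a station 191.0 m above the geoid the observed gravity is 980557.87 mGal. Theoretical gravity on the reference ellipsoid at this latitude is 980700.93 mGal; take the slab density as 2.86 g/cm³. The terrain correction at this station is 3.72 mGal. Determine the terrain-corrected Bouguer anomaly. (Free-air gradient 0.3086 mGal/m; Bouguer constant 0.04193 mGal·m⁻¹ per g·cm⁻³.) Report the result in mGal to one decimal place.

-103.3

Free-air correction = 0.3086 × 191.0 = 58.94 mGal
Free-air anomaly = 980557.87 − 980700.93 + (58.94) = -84.12 mGal
Bouguer slab correction = 0.04193 × 2.86 × 191.0 = 22.90 mGal
Simple Bouguer anomaly = -84.12 − (22.90) = -107.02 mGal
Complete Bouguer anomaly = -107.02 + 3.72 = -103.30 mGal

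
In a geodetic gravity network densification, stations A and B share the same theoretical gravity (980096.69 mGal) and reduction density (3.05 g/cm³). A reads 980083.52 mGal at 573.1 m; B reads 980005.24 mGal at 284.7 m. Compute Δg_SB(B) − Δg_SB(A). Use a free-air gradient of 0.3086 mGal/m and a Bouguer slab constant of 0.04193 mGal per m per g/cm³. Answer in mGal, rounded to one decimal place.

-130.4

Δg_SB(A) = 980083.52 − 980096.69 + 0.3086×573.1 − 0.04193×3.05×573.1 = 90.40 mGal
Δg_SB(B) = 980005.24 − 980096.69 + 0.3086×284.7 − 0.04193×3.05×284.7 = -40.00 mGal
Difference = -40.00 − (90.40) = -130.40 mGal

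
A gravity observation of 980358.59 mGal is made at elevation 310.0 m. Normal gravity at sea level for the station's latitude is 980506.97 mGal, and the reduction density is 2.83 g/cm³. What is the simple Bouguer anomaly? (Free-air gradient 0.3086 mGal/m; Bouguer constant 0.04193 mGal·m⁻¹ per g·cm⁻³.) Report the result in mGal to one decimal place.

-89.5

Free-air correction = 0.3086 × 310.0 = 95.67 mGal
Free-air anomaly = 980358.59 − 980506.97 + (95.67) = -52.71 mGal
Bouguer slab correction = 0.04193 × 2.83 × 310.0 = 36.79 mGal
Simple Bouguer anomaly = -52.71 − (36.79) = -89.50 mGal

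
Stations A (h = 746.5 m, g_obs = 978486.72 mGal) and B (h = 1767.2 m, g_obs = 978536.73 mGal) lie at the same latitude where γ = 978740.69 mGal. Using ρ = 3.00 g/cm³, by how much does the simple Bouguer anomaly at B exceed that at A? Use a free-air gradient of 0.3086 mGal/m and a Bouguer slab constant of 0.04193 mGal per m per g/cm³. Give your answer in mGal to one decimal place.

Δg_SB(A) = 978486.72 − 978740.69 + 0.3086×746.5 − 0.04193×3.00×746.5 = -117.50 mGal
Δg_SB(B) = 978536.73 − 978740.69 + 0.3086×1767.2 − 0.04193×3.00×1767.2 = 119.10 mGal
Difference = 119.10 − (-117.50) = 236.60 mGal

236.6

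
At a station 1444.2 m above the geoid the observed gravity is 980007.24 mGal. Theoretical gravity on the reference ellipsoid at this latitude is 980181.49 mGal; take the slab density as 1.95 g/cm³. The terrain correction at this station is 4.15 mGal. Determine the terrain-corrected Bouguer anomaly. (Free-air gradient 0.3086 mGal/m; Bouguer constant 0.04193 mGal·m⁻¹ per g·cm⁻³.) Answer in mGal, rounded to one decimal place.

157.5

Free-air correction = 0.3086 × 1444.2 = 445.68 mGal
Free-air anomaly = 980007.24 − 980181.49 + (445.68) = 271.43 mGal
Bouguer slab correction = 0.04193 × 1.95 × 1444.2 = 118.08 mGal
Simple Bouguer anomaly = 271.43 − (118.08) = 153.35 mGal
Complete Bouguer anomaly = 153.35 + 4.15 = 157.50 mGal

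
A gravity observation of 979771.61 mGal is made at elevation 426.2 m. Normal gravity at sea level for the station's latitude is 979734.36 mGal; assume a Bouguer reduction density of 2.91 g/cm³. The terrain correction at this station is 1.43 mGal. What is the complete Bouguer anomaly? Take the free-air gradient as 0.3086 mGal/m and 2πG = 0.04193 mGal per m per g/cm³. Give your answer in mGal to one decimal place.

Free-air correction = 0.3086 × 426.2 = 131.53 mGal
Free-air anomaly = 979771.61 − 979734.36 + (131.53) = 168.78 mGal
Bouguer slab correction = 0.04193 × 2.91 × 426.2 = 52.00 mGal
Simple Bouguer anomaly = 168.78 − (52.00) = 116.78 mGal
Complete Bouguer anomaly = 116.78 + 1.43 = 118.21 mGal

118.2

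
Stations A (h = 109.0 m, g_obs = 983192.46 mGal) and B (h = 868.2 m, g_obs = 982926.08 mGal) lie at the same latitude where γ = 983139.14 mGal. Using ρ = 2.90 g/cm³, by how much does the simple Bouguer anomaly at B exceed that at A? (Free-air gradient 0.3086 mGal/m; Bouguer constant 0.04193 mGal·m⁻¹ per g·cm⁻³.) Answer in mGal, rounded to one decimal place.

-124.4

Δg_SB(A) = 983192.46 − 983139.14 + 0.3086×109.0 − 0.04193×2.90×109.0 = 73.70 mGal
Δg_SB(B) = 982926.08 − 983139.14 + 0.3086×868.2 − 0.04193×2.90×868.2 = -50.70 mGal
Difference = -50.70 − (73.70) = -124.40 mGal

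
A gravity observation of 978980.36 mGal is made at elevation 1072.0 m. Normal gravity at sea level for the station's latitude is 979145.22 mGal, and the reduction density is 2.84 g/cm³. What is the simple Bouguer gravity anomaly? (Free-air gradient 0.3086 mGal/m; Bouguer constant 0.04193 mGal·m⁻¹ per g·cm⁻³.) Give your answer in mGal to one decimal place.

38.3

Free-air correction = 0.3086 × 1072.0 = 330.82 mGal
Free-air anomaly = 978980.36 − 979145.22 + (330.82) = 165.96 mGal
Bouguer slab correction = 0.04193 × 2.84 × 1072.0 = 127.66 mGal
Simple Bouguer anomaly = 165.96 − (127.66) = 38.30 mGal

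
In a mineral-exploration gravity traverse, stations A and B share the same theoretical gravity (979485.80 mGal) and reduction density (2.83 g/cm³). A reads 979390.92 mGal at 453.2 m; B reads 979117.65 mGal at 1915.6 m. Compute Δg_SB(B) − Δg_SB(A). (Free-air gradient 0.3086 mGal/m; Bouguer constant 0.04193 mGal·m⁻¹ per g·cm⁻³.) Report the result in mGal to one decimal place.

4.5

Δg_SB(A) = 979390.92 − 979485.80 + 0.3086×453.2 − 0.04193×2.83×453.2 = -8.80 mGal
Δg_SB(B) = 979117.65 − 979485.80 + 0.3086×1915.6 − 0.04193×2.83×1915.6 = -4.30 mGal
Difference = -4.30 − (-8.80) = 4.50 mGal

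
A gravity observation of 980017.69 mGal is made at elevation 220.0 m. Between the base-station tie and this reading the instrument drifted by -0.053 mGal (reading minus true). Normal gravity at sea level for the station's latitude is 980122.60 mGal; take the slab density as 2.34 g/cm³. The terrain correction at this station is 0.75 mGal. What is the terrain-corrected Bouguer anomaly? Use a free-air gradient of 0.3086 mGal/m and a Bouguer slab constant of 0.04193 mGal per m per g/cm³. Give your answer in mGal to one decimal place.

-57.8

Drift-corrected reading = 980017.69 − (-0.053) = 980017.743 mGal
Free-air correction = 0.3086 × 220.0 = 67.89 mGal
Free-air anomaly = 980017.743 − 980122.60 + (67.89) = -36.967 mGal
Bouguer slab correction = 0.04193 × 2.34 × 220.0 = 21.59 mGal
Simple Bouguer anomaly = -36.967 − (21.59) = -58.557 mGal
Complete Bouguer anomaly = -58.557 + 0.75 = -57.807 mGal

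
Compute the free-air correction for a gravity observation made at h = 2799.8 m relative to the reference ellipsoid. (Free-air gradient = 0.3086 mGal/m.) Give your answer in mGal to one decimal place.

864.0

Free-air correction = 0.3086 × 2799.8 = 864.0 mGal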